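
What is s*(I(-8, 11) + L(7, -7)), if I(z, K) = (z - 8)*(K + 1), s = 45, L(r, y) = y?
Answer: -8955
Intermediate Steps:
I(z, K) = (1 + K)*(-8 + z) (I(z, K) = (-8 + z)*(1 + K) = (1 + K)*(-8 + z))
s*(I(-8, 11) + L(7, -7)) = 45*((-8 - 8 - 8*11 + 11*(-8)) - 7) = 45*((-8 - 8 - 88 - 88) - 7) = 45*(-192 - 7) = 45*(-199) = -8955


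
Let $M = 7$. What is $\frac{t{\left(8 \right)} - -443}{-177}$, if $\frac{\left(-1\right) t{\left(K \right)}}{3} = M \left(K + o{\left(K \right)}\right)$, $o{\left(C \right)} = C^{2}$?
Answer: $\frac{1069}{177} \approx 6.0396$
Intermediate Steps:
$t{\left(K \right)} = - 21 K - 21 K^{2}$ ($t{\left(K \right)} = - 3 \cdot 7 \left(K + K^{2}\right) = - 3 \left(7 K + 7 K^{2}\right) = - 21 K - 21 K^{2}$)
$\frac{t{\left(8 \right)} - -443}{-177} = \frac{21 \cdot 8 \left(-1 - 8\right) - -443}{-177} = \left(21 \cdot 8 \left(-1 - 8\right) + 443\right) \left(- \frac{1}{177}\right) = \left(21 \cdot 8 \left(-9\right) + 443\right) \left(- \frac{1}{177}\right) = \left(-1512 + 443\right) \left(- \frac{1}{177}\right) = \left(-1069\right) \left(- \frac{1}{177}\right) = \frac{1069}{177}$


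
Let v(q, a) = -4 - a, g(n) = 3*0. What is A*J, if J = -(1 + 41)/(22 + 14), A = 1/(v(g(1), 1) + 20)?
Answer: -7/90 ≈ -0.077778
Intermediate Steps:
g(n) = 0
A = 1/15 (A = 1/((-4 - 1*1) + 20) = 1/((-4 - 1) + 20) = 1/(-5 + 20) = 1/15 ≈ 0.066667)
J = -7/6 (J = -42/36 = -1*7/6 = -7/6 ≈ -1.1667)
A*J = (1/15)*(-7/6) = -7/90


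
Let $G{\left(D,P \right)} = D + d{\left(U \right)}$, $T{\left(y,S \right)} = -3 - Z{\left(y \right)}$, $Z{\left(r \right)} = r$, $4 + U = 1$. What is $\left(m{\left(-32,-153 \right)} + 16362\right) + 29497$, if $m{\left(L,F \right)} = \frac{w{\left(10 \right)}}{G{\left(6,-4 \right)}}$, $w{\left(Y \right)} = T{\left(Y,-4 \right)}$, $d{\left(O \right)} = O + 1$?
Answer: $\frac{183423}{4} \approx 45856.0$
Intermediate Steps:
$U = -3$ ($U = -4 + 1 = -3$)
$d{\left(O \right)} = 1 + O$
$T{\left(y,S \right)} = -3 - y$
$G{\left(D,P \right)} = -2 + D$ ($G{\left(D,P \right)} = D + \left(1 - 3\right) = D - 2 = -2 + D$)
$w{\left(Y \right)} = -3 - Y$
$m{\left(L,F \right)} = - \frac{13}{4}$ ($m{\left(L,F \right)} = \frac{-3 - 10}{-2 + 6} = \frac{-3 - 10}{4} = \left(-13\right) \frac{1}{4} = - \frac{13}{4}$)
$\left(m{\left(-32,-153 \right)} + 16362\right) + 29497 = \left(- \frac{13}{4} + 16362\right) + 29497 = \frac{65435}{4} + 29497 = \frac{183423}{4}$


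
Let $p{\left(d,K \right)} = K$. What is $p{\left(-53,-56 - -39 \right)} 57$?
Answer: $-969$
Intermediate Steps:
$p{\left(-53,-56 - -39 \right)} 57 = \left(-56 - -39\right) 57 = \left(-56 + 39\right) 57 = \left(-17\right) 57 = -969$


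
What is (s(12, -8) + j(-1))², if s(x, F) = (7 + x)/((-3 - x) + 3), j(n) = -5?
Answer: 6241/144 ≈ 43.340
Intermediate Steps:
s(x, F) = -(7 + x)/x (s(x, F) = (7 + x)/((-x)) = (7 + x)*(-1/x) = -(7 + x)/x)
(s(12, -8) + j(-1))² = ((-7 - 1*12)/12 - 5)² = ((-7 - 12)/12 - 5)² = ((1/12)*(-19) - 5)² = (-19/12 - 5)² = (-79/12)² = 6241/144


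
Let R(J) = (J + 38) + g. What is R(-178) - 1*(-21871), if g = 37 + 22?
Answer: 21790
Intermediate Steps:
g = 59
R(J) = 97 + J (R(J) = (J + 38) + 59 = (38 + J) + 59 = 97 + J)
R(-178) - 1*(-21871) = (97 - 178) - 1*(-21871) = -81 + 21871 = 21790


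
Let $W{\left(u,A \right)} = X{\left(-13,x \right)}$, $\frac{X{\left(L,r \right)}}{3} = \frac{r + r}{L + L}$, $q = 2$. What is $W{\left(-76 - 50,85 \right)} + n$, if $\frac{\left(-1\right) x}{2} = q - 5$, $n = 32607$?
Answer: $\frac{423873}{13} \approx 32606.0$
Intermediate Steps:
$x = 6$ ($x = - 2 \left(2 - 5\right) = \left(-2\right) \left(-3\right) = 6$)
$X{\left(L,r \right)} = \frac{3 r}{L}$ ($X{\left(L,r \right)} = 3 \frac{r + r}{L + L} = 3 \frac{2 r}{2 L} = 3 \cdot 2 r \frac{1}{2 L} = 3 \frac{r}{L} = \frac{3 r}{L}$)
$W{\left(u,A \right)} = - \frac{18}{13}$ ($W{\left(u,A \right)} = 3 \cdot 6 \frac{1}{-13} = 3 \cdot 6 \left(- \frac{1}{13}\right) = - \frac{18}{13}$)
$W{\left(-76 - 50,85 \right)} + n = - \frac{18}{13} + 32607 = \frac{423873}{13}$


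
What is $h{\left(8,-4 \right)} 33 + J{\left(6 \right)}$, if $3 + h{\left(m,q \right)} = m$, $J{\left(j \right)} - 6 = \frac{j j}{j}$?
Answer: $177$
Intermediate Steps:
$J{\left(j \right)} = 6 + j$ ($J{\left(j \right)} = 6 + \frac{j j}{j} = 6 + \frac{j^{2}}{j} = 6 + j$)
$h{\left(m,q \right)} = -3 + m$
$h{\left(8,-4 \right)} 33 + J{\left(6 \right)} = \left(-3 + 8\right) 33 + \left(6 + 6\right) = 5 \cdot 33 + 12 = 165 + 12 = 177$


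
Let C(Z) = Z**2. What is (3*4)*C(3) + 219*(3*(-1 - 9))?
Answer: -6462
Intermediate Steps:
(3*4)*C(3) + 219*(3*(-1 - 9)) = (3*4)*3**2 + 219*(3*(-1 - 9)) = 12*9 + 219*(3*(-10)) = 108 + 219*(-30) = 108 - 6570 = -6462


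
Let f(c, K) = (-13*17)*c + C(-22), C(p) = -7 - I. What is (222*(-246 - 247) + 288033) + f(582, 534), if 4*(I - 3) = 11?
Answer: 199809/4 ≈ 49952.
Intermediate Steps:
I = 23/4 (I = 3 + (¼)*11 = 3 + 11/4 = 23/4 ≈ 5.7500)
C(p) = -51/4 (C(p) = -7 - 1*23/4 = -7 - 23/4 = -51/4)
f(c, K) = -51/4 - 221*c (f(c, K) = (-13*17)*c - 51/4 = -221*c - 51/4 = -51/4 - 221*c)
(222*(-246 - 247) + 288033) + f(582, 534) = (222*(-246 - 247) + 288033) + (-51/4 - 221*582) = (222*(-493) + 288033) + (-51/4 - 128622) = (-109446 + 288033) - 514539/4 = 178587 - 514539/4 = 199809/4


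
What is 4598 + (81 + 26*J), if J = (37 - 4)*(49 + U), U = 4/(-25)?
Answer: 1164593/25 ≈ 46584.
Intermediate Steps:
U = -4/25 (U = 4*(-1/25) = -4/25 ≈ -0.16000)
J = 40293/25 (J = (37 - 4)*(49 - 4/25) = 33*(1221/25) = 40293/25 ≈ 1611.7)
4598 + (81 + 26*J) = 4598 + (81 + 26*(40293/25)) = 4598 + (81 + 1047618/25) = 4598 + 1049643/25 = 1164593/25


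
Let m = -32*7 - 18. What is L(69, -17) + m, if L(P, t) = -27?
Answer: -269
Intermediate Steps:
m = -242 (m = -224 - 18 = -242)
L(69, -17) + m = -27 - 242 = -269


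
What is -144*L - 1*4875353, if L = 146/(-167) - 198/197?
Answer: -160385335115/32899 ≈ -4.8751e+6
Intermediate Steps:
L = -61828/32899 (L = 146*(-1/167) - 198*1/197 = -146/167 - 198/197 = -61828/32899 ≈ -1.8793)
-144*L - 1*4875353 = -144*(-61828/32899) - 1*4875353 = 8903232/32899 - 4875353 = -160385335115/32899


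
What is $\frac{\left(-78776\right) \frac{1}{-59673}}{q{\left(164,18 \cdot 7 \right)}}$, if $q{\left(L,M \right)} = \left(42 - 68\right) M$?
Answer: $- \frac{19694}{48872187} \approx -0.00040297$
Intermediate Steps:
$q{\left(L,M \right)} = - 26 M$ ($q{\left(L,M \right)} = \left(42 - 68\right) M = - 26 M$)
$\frac{\left(-78776\right) \frac{1}{-59673}}{q{\left(164,18 \cdot 7 \right)}} = \frac{\left(-78776\right) \frac{1}{-59673}}{\left(-26\right) 18 \cdot 7} = \frac{\left(-78776\right) \left(- \frac{1}{59673}\right)}{\left(-26\right) 126} = \frac{78776}{59673 \left(-3276\right)} = \frac{78776}{59673} \left(- \frac{1}{3276}\right) = - \frac{19694}{48872187}$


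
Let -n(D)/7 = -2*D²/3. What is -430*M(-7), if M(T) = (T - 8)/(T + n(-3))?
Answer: 1290/7 ≈ 184.29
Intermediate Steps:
n(D) = 14*D²/3 (n(D) = -7*(-2*D²)/3 = -(-14)*D²/3 = 14*D²/3)
M(T) = (-8 + T)/(42 + T) (M(T) = (T - 8)/(T + (14/3)*(-3)²) = (-8 + T)/(T + (14/3)*9) = (-8 + T)/(T + 42) = (-8 + T)/(42 + T))
-430*M(-7) = -430*(-8 - 7)/(42 - 7) = -430*(-15)/35 = -86*(-15)/7 = -430*(-3/7) = 1290/7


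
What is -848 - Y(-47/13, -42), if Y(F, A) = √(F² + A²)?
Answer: -848 - 5*√12013/13 ≈ -890.16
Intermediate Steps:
Y(F, A) = √(A² + F²)
-848 - Y(-47/13, -42) = -848 - √((-42)² + (-47/13)²) = -848 - √(1764 + (-47*1/13)²) = -848 - √(1764 + (-47/13)²) = -848 - √(1764 + 2209/169) = -848 - √(300325/169) = -848 - 5*√12013/13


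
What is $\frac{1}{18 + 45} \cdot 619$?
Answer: $\frac{619}{63} \approx 9.8254$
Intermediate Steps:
$\frac{1}{18 + 45} \cdot 619 = \frac{1}{63} \cdot 619 = \frac{619}{63}$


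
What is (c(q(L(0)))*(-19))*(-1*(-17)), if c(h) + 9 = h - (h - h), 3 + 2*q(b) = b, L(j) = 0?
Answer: 6783/2 ≈ 3391.5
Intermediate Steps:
q(b) = -3/2 + b/2
c(h) = -9 + h (c(h) = -9 + (h - (h - h)) = -9 + (h - 1*0) = -9 + (h + 0) = -9 + h)
(c(q(L(0)))*(-19))*(-1*(-17)) = ((-9 + (-3/2 + (½)*0))*(-19))*(-1*(-17)) = ((-9 + (-3/2 + 0))*(-19))*17 = ((-9 - 3/2)*(-19))*17 = -21/2*(-19)*17 = (399/2)*17 = 6783/2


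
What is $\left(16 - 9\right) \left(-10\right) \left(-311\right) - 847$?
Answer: $20923$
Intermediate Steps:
$\left(16 - 9\right) \left(-10\right) \left(-311\right) - 847 = 7 \left(-10\right) \left(-311\right) - 847 = \left(-70\right) \left(-311\right) - 847 = 21770 - 847 = 20923$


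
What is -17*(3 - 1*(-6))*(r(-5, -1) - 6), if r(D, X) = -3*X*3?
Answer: -459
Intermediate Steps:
r(D, X) = -9*X
-17*(3 - 1*(-6))*(r(-5, -1) - 6) = -17*(3 - 1*(-6))*(-9*(-1) - 6) = -17*(3 + 6)*(9 - 6) = -153*3 = -17*27 = -459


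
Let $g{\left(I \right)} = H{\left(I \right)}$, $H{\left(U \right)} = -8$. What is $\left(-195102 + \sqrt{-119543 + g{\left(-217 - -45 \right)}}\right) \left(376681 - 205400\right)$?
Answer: $-33417265662 + 171281 i \sqrt{119551} \approx -3.3417 \cdot 10^{10} + 5.9222 \cdot 10^{7} i$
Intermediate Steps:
$g{\left(I \right)} = -8$
$\left(-195102 + \sqrt{-119543 + g{\left(-217 - -45 \right)}}\right) \left(376681 - 205400\right) = \left(-195102 + \sqrt{-119543 - 8}\right) \left(376681 - 205400\right) = \left(-195102 + \sqrt{-119551}\right) 171281 = \left(-195102 + i \sqrt{119551}\right) 171281 = -33417265662 + 171281 i \sqrt{119551}$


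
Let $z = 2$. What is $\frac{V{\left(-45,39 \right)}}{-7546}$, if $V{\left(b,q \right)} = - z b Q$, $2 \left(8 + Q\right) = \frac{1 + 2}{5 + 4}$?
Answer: $\frac{705}{7546} \approx 0.093427$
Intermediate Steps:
$Q = - \frac{47}{6}$ ($Q = -8 + \frac{\left(1 + 2\right) \frac{1}{5 + 4}}{2} = -8 + \frac{3 \cdot \frac{1}{9}}{2} = -8 + \frac{1}{2} \cdot \frac{1}{3} = -8 + \frac{1}{6} = - \frac{47}{6} \approx -7.8333$)
$V{\left(b,q \right)} = \frac{47 b}{3}$ ($V{\left(b,q \right)} = - \frac{2 b \left(-47\right)}{6} = - \frac{\left(-47\right) b}{3} = \frac{47 b}{3}$)
$\frac{V{\left(-45,39 \right)}}{-7546} = \frac{\frac{47}{3} \left(-45\right)}{-7546} = \left(-705\right) \left(- \frac{1}{7546}\right) = \frac{705}{7546}$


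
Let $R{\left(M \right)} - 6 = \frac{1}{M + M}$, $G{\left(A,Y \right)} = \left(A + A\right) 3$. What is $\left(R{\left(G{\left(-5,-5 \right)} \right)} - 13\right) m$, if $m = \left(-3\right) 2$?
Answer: $\frac{421}{10} \approx 42.1$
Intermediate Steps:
$m = -6$
$G{\left(A,Y \right)} = 6 A$ ($G{\left(A,Y \right)} = 2 A 3 = 6 A$)
$R{\left(M \right)} = 6 + \frac{1}{2 M}$ ($R{\left(M \right)} = 6 + \frac{1}{M + M} = 6 + \frac{1}{2 M}$)
$\left(R{\left(G{\left(-5,-5 \right)} \right)} - 13\right) m = \left(\left(6 + \frac{1}{2 \cdot 6 \left(-5\right)}\right) - 13\right) \left(-6\right) = \left(\left(6 + \frac{1}{2 \left(-30\right)}\right) - 13\right) \left(-6\right) = \left(\left(6 + \frac{1}{2} \left(- \frac{1}{30}\right)\right) - 13\right) \left(-6\right) = \left(\left(6 - \frac{1}{60}\right) - 13\right) \left(-6\right) = \left(\frac{359}{60} - 13\right) \left(-6\right) = \left(- \frac{421}{60}\right) \left(-6\right) = \frac{421}{10}$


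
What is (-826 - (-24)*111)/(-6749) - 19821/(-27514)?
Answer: 83201197/185691986 ≈ 0.44806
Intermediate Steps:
(-826 - (-24)*111)/(-6749) - 19821/(-27514) = (-826 - 1*(-2664))*(-1/6749) - 19821*(-1/27514) = (-826 + 2664)*(-1/6749) + 19821/27514 = 1838*(-1/6749) + 19821/27514 = -1838/6749 + 19821/27514 = 83201197/185691986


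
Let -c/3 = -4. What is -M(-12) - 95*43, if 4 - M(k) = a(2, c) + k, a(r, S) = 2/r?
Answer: -4100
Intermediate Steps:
c = 12 (c = -3*(-4) = 12)
M(k) = 3 - k (M(k) = 4 - (2/2 + k) = 4 - (2*(1/2) + k) = 4 - (1 + k) = 4 + (-1 - k) = 3 - k)
-M(-12) - 95*43 = -(3 - 1*(-12)) - 95*43 = -(3 + 12) - 4085 = -1*15 - 4085 = -15 - 4085 = -4100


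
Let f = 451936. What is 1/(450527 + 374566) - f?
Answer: -372889230047/825093 ≈ -4.5194e+5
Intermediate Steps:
1/(450527 + 374566) - f = 1/(450527 + 374566) - 1*451936 = 1/825093 - 451936 = -372889230047/825093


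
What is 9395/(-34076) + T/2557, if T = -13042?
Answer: -468442207/87132332 ≈ -5.3762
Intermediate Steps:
9395/(-34076) + T/2557 = 9395/(-34076) - 13042/2557 = 9395*(-1/34076) - 13042*1/2557 = -9395/34076 - 13042/2557 = -468442207/87132332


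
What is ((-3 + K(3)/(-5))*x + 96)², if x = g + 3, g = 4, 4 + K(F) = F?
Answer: 145924/25 ≈ 5837.0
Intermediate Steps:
K(F) = -4 + F
x = 7 (x = 4 + 3 = 7)
((-3 + K(3)/(-5))*x + 96)² = ((-3 + (-4 + 3)/(-5))*7 + 96)² = ((-3 - 1*(-⅕))*7 + 96)² = ((-3 + ⅕)*7 + 96)² = (-14/5*7 + 96)² = (-98/5 + 96)² = (382/5)² = 145924/25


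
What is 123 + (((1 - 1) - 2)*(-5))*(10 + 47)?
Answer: 693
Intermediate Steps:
123 + (((1 - 1) - 2)*(-5))*(10 + 47) = 123 + ((0 - 2)*(-5))*57 = 123 - 2*(-5)*57 = 123 + 10*57 = 123 + 570 = 693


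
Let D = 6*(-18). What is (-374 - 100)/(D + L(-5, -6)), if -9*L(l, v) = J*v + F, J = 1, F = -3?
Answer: 474/107 ≈ 4.4299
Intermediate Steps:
L(l, v) = ⅓ - v/9 (L(l, v) = -(1*v - 3)/9 = -(v - 3)/9 = -(-3 + v)/9 = ⅓ - v/9)
D = -108
(-374 - 100)/(D + L(-5, -6)) = (-374 - 100)/(-108 + (⅓ - ⅑*(-6))) = -474/(-108 + (⅓ + ⅔)) = -474/(-108 + 1) = -474/(-107) = -474*(-1/107) = 474/107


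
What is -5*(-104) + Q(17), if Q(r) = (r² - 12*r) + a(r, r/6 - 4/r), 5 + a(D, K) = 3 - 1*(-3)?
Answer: 606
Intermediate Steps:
a(D, K) = 1 (a(D, K) = -5 + (3 - 1*(-3)) = -5 + (3 + 3) = -5 + 6 = 1)
Q(r) = 1 + r² - 12*r (Q(r) = (r² - 12*r) + 1 = 1 + r² - 12*r)
-5*(-104) + Q(17) = -5*(-104) + (1 + 17² - 12*17) = 520 + (1 + 289 - 204) = 520 + 86 = 606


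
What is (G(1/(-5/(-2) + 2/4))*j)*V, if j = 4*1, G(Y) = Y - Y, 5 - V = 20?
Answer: 0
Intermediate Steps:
V = -15 (V = 5 - 1*20 = 5 - 20 = -15)
G(Y) = 0
j = 4
(G(1/(-5/(-2) + 2/4))*j)*V = (0*4)*(-15) = 0*(-15) = 0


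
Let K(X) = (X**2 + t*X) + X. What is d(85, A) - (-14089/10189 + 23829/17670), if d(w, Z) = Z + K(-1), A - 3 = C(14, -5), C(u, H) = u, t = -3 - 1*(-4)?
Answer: 962264343/60013210 ≈ 16.034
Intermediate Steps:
t = 1 (t = -3 + 4 = 1)
A = 17 (A = 3 + 14 = 17)
K(X) = X**2 + 2*X (K(X) = (X**2 + 1*X) + X = (X**2 + X) + X = (X + X**2) + X = X**2 + 2*X)
d(w, Z) = -1 + Z (d(w, Z) = Z - (2 - 1) = Z - 1*1 = Z - 1 = -1 + Z)
d(85, A) - (-14089/10189 + 23829/17670) = (-1 + 17) - (-14089/10189 + 23829/17670) = 16 - (-14089*1/10189 + 23829*(1/17670)) = 16 - (-14089/10189 + 7943/5890) = 16 - 1*(-2052983/60013210) = 16 + 2052983/60013210 = 962264343/60013210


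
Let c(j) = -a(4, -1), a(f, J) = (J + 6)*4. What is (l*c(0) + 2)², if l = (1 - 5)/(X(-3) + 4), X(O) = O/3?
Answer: 7396/9 ≈ 821.78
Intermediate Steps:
X(O) = O/3 (X(O) = O*(⅓) = O/3)
a(f, J) = 24 + 4*J (a(f, J) = (6 + J)*4 = 24 + 4*J)
l = -4/3 (l = (1 - 5)/((⅓)*(-3) + 4) = -4/(-1 + 4) = -4/3 ≈ -1.3333)
c(j) = -20 (c(j) = -(24 + 4*(-1)) = -(24 - 4) = -1*20 = -20)
(l*c(0) + 2)² = (-4/3*(-20) + 2)² = (80/3 + 2)² = (86/3)² = 7396/9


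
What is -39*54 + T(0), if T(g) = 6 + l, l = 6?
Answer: -2094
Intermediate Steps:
T(g) = 12 (T(g) = 6 + 6 = 12)
-39*54 + T(0) = -39*54 + 12 = -2106 + 12 = -2094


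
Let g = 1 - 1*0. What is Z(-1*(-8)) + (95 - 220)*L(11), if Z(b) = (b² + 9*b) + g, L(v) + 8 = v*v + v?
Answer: -15363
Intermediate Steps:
g = 1 (g = 1 + 0 = 1)
L(v) = -8 + v + v² (L(v) = -8 + (v*v + v) = -8 + (v² + v) = -8 + (v + v²) = -8 + v + v²)
Z(b) = 1 + b² + 9*b (Z(b) = (b² + 9*b) + 1 = 1 + b² + 9*b)
Z(-1*(-8)) + (95 - 220)*L(11) = (1 + (-1*(-8))² + 9*(-1*(-8))) + (95 - 220)*(-8 + 11 + 11²) = (1 + 8² + 9*8) - 125*(-8 + 11 + 121) = (1 + 64 + 72) - 125*124 = 137 - 15500 = -15363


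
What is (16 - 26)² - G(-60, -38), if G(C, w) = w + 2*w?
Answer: 214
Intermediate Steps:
G(C, w) = 3*w
(16 - 26)² - G(-60, -38) = (16 - 26)² - 3*(-38) = (-10)² - 1*(-114) = 100 + 114 = 214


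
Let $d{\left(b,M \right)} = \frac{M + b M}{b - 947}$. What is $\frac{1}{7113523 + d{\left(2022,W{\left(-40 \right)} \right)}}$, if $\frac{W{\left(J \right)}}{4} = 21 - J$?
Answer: $\frac{1075}{7647530837} \approx 1.4057 \cdot 10^{-7}$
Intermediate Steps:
$W{\left(J \right)} = 84 - 4 J$ ($W{\left(J \right)} = 4 \left(21 - J\right) = 84 - 4 J$)
$d{\left(b,M \right)} = \frac{M + M b}{-947 + b}$
$\frac{1}{7113523 + d{\left(2022,W{\left(-40 \right)} \right)}} = \frac{1}{7113523 + \frac{\left(84 - -160\right) \left(1 + 2022\right)}{-947 + 2022}} = \frac{1}{7113523 + \left(84 + 160\right) \frac{1}{1075} \cdot 2023} = \frac{1}{7113523 + 244 \cdot \frac{1}{1075} \cdot 2023} = \frac{1}{7113523 + \frac{493612}{1075}} = \frac{1}{\frac{7647530837}{1075}} = \frac{1075}{7647530837}$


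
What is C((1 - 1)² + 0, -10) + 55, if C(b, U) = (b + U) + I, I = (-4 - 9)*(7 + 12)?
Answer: -202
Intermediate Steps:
I = -247 (I = -13*19 = -247)
C(b, U) = -247 + U + b (C(b, U) = (b + U) - 247 = (U + b) - 247 = -247 + U + b)
C((1 - 1)² + 0, -10) + 55 = (-247 - 10 + ((1 - 1)² + 0)) + 55 = (-247 - 10 + (0² + 0)) + 55 = (-247 - 10 + (0 + 0)) + 55 = (-247 - 10 + 0) + 55 = -257 + 55 = -202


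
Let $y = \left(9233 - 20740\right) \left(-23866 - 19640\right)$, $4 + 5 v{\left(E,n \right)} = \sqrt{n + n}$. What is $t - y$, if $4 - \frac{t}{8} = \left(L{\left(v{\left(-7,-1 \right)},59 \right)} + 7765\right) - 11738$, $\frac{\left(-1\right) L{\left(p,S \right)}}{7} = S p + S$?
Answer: $- \frac{2502955326}{5} + \frac{3304 i \sqrt{2}}{5} \approx -5.0059 \cdot 10^{8} + 934.51 i$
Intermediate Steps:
$v{\left(E,n \right)} = - \frac{4}{5} + \frac{\sqrt{2} \sqrt{n}}{5}$ ($v{\left(E,n \right)} = - \frac{4}{5} + \frac{\sqrt{n + n}}{5} = - \frac{4}{5} + \frac{\sqrt{2 n}}{5} = - \frac{4}{5} + \frac{\sqrt{2} \sqrt{n}}{5}$)
$L{\left(p,S \right)} = - 7 S - 7 S p$ ($L{\left(p,S \right)} = - 7 \left(S p + S\right) = - 7 \left(S + S p\right) = - 7 S - 7 S p$)
$t = \frac{162384}{5} + \frac{3304 i \sqrt{2}}{5}$ ($t = 32 - 8 \left(\left(\left(-7\right) 59 \left(1 - \left(\frac{4}{5} - \frac{\sqrt{2} \sqrt{-1}}{5}\right)\right) + 7765\right) - 11738\right) = 32 - 8 \left(\left(\left(-7\right) 59 \left(1 - \left(\frac{4}{5} - \frac{\sqrt{2} i}{5}\right)\right) + 7765\right) - 11738\right) = 32 - 8 \left(\left(\left(-7\right) 59 \left(1 - \left(\frac{4}{5} - \frac{i \sqrt{2}}{5}\right)\right) + 7765\right) - 11738\right) = 32 - 8 \left(\left(\left(-7\right) 59 \left(\frac{1}{5} + \frac{i \sqrt{2}}{5}\right) + 7765\right) - 11738\right) = 32 - 8 \left(\left(\left(- \frac{413}{5} - \frac{413 i \sqrt{2}}{5}\right) + 7765\right) - 11738\right) = 32 - 8 \left(\left(\frac{38412}{5} - \frac{413 i \sqrt{2}}{5}\right) - 11738\right) = 32 - 8 \left(- \frac{20278}{5} - \frac{413 i \sqrt{2}}{5}\right) = 32 + \left(\frac{162224}{5} + \frac{3304 i \sqrt{2}}{5}\right) = \frac{162384}{5} + \frac{3304 i \sqrt{2}}{5} \approx 32477.0 + 934.51 i$)
$y = 500623542$ ($y = \left(-11507\right) \left(-43506\right) = 500623542$)
$t - y = \left(\frac{162384}{5} + \frac{3304 i \sqrt{2}}{5}\right) - 500623542 = - \frac{2502955326}{5} + \frac{3304 i \sqrt{2}}{5}$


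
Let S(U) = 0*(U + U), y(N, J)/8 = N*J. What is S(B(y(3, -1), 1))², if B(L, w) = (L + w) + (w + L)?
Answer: 0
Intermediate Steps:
y(N, J) = 8*J*N (y(N, J) = 8*(N*J) = 8*(J*N) = 8*J*N)
B(L, w) = 2*L + 2*w (B(L, w) = (L + w) + (L + w) = 2*L + 2*w)
S(U) = 0 (S(U) = 0*(2*U) = 0)
S(B(y(3, -1), 1))² = 0² = 0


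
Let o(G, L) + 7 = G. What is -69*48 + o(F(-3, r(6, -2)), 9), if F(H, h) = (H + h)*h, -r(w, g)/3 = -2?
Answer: -3301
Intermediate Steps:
r(w, g) = 6 (r(w, g) = -3*(-2) = 6)
F(H, h) = h*(H + h)
o(G, L) = -7 + G
-69*48 + o(F(-3, r(6, -2)), 9) = -69*48 + (-7 + 6*(-3 + 6)) = -3312 + (-7 + 6*3) = -3312 + (-7 + 18) = -3312 + 11 = -3301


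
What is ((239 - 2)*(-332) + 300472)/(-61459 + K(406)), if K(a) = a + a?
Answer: -221788/60647 ≈ -3.6570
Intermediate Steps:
K(a) = 2*a
((239 - 2)*(-332) + 300472)/(-61459 + K(406)) = ((239 - 2)*(-332) + 300472)/(-61459 + 2*406) = (237*(-332) + 300472)/(-61459 + 812) = (-78684 + 300472)/(-60647) = 221788*(-1/60647) = -221788/60647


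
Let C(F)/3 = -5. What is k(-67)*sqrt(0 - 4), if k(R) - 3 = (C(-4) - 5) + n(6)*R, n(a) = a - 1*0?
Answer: -838*I ≈ -838.0*I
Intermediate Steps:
C(F) = -15 (C(F) = 3*(-5) = -15)
n(a) = a (n(a) = a + 0 = a)
k(R) = -17 + 6*R (k(R) = 3 + ((-15 - 5) + 6*R) = 3 + (-20 + 6*R) = -17 + 6*R)
k(-67)*sqrt(0 - 4) = (-17 + 6*(-67))*sqrt(0 - 4) = (-17 - 402)*sqrt(-4) = -838*I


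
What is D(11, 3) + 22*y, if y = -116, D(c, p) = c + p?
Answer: -2538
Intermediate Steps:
D(11, 3) + 22*y = (11 + 3) + 22*(-116) = 14 - 2552 = -2538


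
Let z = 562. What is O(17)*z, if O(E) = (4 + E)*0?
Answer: 0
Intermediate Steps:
O(E) = 0
O(17)*z = 0*562 = 0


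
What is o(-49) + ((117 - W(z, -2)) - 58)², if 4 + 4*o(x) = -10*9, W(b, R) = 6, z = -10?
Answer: 5571/2 ≈ 2785.5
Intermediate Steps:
o(x) = -47/2 (o(x) = -1 + (-10*9)/4 = -1 + (¼)*(-90) = -1 - 45/2 = -47/2)
o(-49) + ((117 - W(z, -2)) - 58)² = -47/2 + ((117 - 1*6) - 58)² = -47/2 + ((117 - 6) - 58)² = -47/2 + (111 - 58)² = -47/2 + 53² = -47/2 + 2809 = 5571/2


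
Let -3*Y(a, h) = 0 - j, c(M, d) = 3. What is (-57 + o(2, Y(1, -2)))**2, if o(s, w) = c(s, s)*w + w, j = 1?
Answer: 27889/9 ≈ 3098.8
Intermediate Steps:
Y(a, h) = 1/3 (Y(a, h) = -(0 - 1*1)/3 = -(0 - 1)/3 = -1/3*(-1) = 1/3)
o(s, w) = 4*w (o(s, w) = 3*w + w = 4*w)
(-57 + o(2, Y(1, -2)))**2 = (-57 + 4*(1/3))**2 = (-57 + 4/3)**2 = (-167/3)**2 = 27889/9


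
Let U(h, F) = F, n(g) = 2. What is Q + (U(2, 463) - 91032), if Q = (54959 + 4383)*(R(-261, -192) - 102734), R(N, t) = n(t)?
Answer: -6096412913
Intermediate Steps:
R(N, t) = 2
Q = -6096322344 (Q = (54959 + 4383)*(2 - 102734) = 59342*(-102732) = -6096322344)
Q + (U(2, 463) - 91032) = -6096322344 + (463 - 91032) = -6096322344 - 90569 = -6096412913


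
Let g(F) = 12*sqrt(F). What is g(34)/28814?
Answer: 6*sqrt(34)/14407 ≈ 0.0024284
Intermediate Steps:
g(34)/28814 = (12*sqrt(34))/28814 = (12*sqrt(34))*(1/28814) = 6*sqrt(34)/14407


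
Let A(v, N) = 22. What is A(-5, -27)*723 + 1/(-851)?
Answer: 13536005/851 ≈ 15906.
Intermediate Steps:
A(-5, -27)*723 + 1/(-851) = 22*723 + 1/(-851) = 15906 - 1/851 = 13536005/851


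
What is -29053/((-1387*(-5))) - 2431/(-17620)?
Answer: -19802195/4887788 ≈ -4.0514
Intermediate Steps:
-29053/((-1387*(-5))) - 2431/(-17620) = -29053/6935 - 2431*(-1/17620) = -29053*1/6935 + 2431/17620 = -29053/6935 + 2431/17620 = -19802195/4887788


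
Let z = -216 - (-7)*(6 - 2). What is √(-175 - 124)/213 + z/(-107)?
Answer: 188/107 + I*√299/213 ≈ 1.757 + 0.081181*I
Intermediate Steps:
z = -188 (z = -216 - (-7)*4 = -216 - 1*(-28) = -216 + 28 = -188)
√(-175 - 124)/213 + z/(-107) = √(-175 - 124)/213 - 188/(-107) = √(-299)*(1/213) - 188*(-1/107) = (I*√299)*(1/213) + 188/107 = I*√299/213 + 188/107 = 188/107 + I*√299/213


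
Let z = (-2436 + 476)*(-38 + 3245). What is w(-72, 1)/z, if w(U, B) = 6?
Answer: -1/1047620 ≈ -9.5454e-7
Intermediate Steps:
z = -6285720 (z = -1960*3207 = -6285720)
w(-72, 1)/z = 6/(-6285720) = 6*(-1/6285720) = -1/1047620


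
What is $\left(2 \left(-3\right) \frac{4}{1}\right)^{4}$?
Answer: $331776$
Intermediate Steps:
$\left(2 \left(-3\right) \frac{4}{1}\right)^{4} = \left(- 6 \cdot 4 \cdot 1\right)^{4} = \left(\left(-6\right) 4\right)^{4} = \left(-24\right)^{4} = 331776$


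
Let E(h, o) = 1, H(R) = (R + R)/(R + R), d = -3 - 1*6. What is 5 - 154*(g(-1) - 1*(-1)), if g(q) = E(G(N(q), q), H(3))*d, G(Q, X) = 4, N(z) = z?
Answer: 1237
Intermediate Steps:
d = -9 (d = -3 - 6 = -9)
H(R) = 1 (H(R) = (2*R)/((2*R)) = (2*R)*(1/(2*R)) = 1)
g(q) = -9 (g(q) = 1*(-9) = -9)
5 - 154*(g(-1) - 1*(-1)) = 5 - 154*(-9 - 1*(-1)) = 5 - 154*(-9 + 1) = 5 - 154*(-8) = 5 + 1232 = 1237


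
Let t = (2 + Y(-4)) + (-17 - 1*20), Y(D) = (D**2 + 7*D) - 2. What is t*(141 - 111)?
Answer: -1470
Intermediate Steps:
Y(D) = -2 + D**2 + 7*D
t = -49 (t = (2 + (-2 + (-4)**2 + 7*(-4))) + (-17 - 1*20) = (2 + (-2 + 16 - 28)) + (-17 - 20) = (2 - 14) - 37 = -12 - 37 = -49)
t*(141 - 111) = -49*(141 - 111) = -49*30 = -1470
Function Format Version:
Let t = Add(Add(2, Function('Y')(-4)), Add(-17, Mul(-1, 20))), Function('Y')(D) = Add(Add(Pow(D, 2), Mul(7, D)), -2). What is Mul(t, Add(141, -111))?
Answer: -1470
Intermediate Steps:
Function('Y')(D) = Add(-2, Pow(D, 2), Mul(7, D))
t = -49 (t = Add(Add(2, Add(-2, Pow(-4, 2), Mul(7, -4))), Add(-17, Mul(-1, 20))) = Add(Add(2, Add(-2, 16, -28)), Add(-17, -20)) = Add(Add(2, -14), -37) = Add(-12, -37) = -49)
Mul(t, Add(141, -111)) = Mul(-49, Add(141, -111)) = Mul(-49, 30) = -1470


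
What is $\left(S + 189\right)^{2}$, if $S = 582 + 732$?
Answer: $2259009$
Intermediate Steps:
$S = 1314$
$\left(S + 189\right)^{2} = \left(1314 + 189\right)^{2} = 1503^{2} = 2259009$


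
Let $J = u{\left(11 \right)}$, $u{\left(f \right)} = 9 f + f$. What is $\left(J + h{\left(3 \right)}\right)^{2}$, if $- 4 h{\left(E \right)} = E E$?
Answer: $\frac{185761}{16} \approx 11610.0$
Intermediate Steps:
$u{\left(f \right)} = 10 f$
$J = 110$ ($J = 10 \cdot 11 = 110$)
$h{\left(E \right)} = - \frac{E^{2}}{4}$ ($h{\left(E \right)} = - \frac{E E}{4} = - \frac{E^{2}}{4}$)
$\left(J + h{\left(3 \right)}\right)^{2} = \left(110 - \frac{3^{2}}{4}\right)^{2} = \left(110 - \frac{9}{4}\right)^{2} = \left(\frac{431}{4}\right)^{2} = \frac{185761}{16}$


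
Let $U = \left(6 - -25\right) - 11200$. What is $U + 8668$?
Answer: $-2501$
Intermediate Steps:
$U = -11169$ ($U = \left(6 + 25\right) - 11200 = 31 - 11200 = -11169$)
$U + 8668 = -11169 + 8668 = -2501$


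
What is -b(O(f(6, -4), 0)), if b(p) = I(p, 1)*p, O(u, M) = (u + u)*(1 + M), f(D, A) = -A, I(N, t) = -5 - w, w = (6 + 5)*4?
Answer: 392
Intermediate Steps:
w = 44 (w = 11*4 = 44)
I(N, t) = -49 (I(N, t) = -5 - 1*44 = -5 - 44 = -49)
O(u, M) = 2*u*(1 + M) (O(u, M) = (2*u)*(1 + M) = 2*u*(1 + M))
b(p) = -49*p
-b(O(f(6, -4), 0)) = -(-49)*2*(-1*(-4))*(1 + 0) = -(-49)*2*4*1 = -(-49)*8 = -1*(-392) = 392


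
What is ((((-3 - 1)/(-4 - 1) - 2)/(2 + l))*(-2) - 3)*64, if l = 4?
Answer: -832/5 ≈ -166.40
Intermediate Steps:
((((-3 - 1)/(-4 - 1) - 2)/(2 + l))*(-2) - 3)*64 = ((((-3 - 1)/(-4 - 1) - 2)/(2 + 4))*(-2) - 3)*64 = (((-4/(-5) - 2)/6)*(-2) - 3)*64 = (((-4*(-1/5) - 2)*(1/6))*(-2) - 3)*64 = (((4/5 - 2)*(1/6))*(-2) - 3)*64 = (-6/5*1/6*(-2) - 3)*64 = (-1/5*(-2) - 3)*64 = (2/5 - 3)*64 = -13/5*64 = -832/5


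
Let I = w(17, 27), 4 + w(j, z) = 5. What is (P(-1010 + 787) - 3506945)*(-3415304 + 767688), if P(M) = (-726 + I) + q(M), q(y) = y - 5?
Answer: 9287566871168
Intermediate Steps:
w(j, z) = 1 (w(j, z) = -4 + 5 = 1)
q(y) = -5 + y
I = 1
P(M) = -730 + M (P(M) = (-726 + 1) + (-5 + M) = -725 + (-5 + M) = -730 + M)
(P(-1010 + 787) - 3506945)*(-3415304 + 767688) = ((-730 + (-1010 + 787)) - 3506945)*(-3415304 + 767688) = ((-730 - 223) - 3506945)*(-2647616) = (-953 - 3506945)*(-2647616) = -3507898*(-2647616) = 9287566871168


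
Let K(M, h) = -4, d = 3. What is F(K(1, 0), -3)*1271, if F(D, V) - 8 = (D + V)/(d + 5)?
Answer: 72447/8 ≈ 9055.9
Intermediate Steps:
F(D, V) = 8 + D/8 + V/8 (F(D, V) = 8 + (D + V)/(3 + 5) = 8 + (D + V)/8 = 8 + (D + V)*(1/8) = 8 + (D/8 + V/8) = 8 + D/8 + V/8)
F(K(1, 0), -3)*1271 = (8 + (1/8)*(-4) + (1/8)*(-3))*1271 = (8 - 1/2 - 3/8)*1271 = (57/8)*1271 = 72447/8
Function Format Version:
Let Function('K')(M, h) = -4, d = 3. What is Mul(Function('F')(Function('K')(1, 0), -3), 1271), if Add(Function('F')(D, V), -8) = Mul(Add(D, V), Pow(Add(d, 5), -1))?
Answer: Rational(72447, 8) ≈ 9055.9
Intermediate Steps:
Function('F')(D, V) = Add(8, Mul(Rational(1, 8), D), Mul(Rational(1, 8), V)) (Function('F')(D, V) = Add(8, Mul(Add(D, V), Pow(Add(3, 5), -1))) = Add(8, Mul(Add(D, V), Pow(8, -1))) = Add(8, Mul(Add(D, V), Rational(1, 8))) = Add(8, Add(Mul(Rational(1, 8), D), Mul(Rational(1, 8), V))) = Add(8, Mul(Rational(1, 8), D), Mul(Rational(1, 8), V)))
Mul(Function('F')(Function('K')(1, 0), -3), 1271) = Mul(Add(8, Mul(Rational(1, 8), -4), Mul(Rational(1, 8), -3)), 1271) = Mul(Add(8, Rational(-1, 2), Rational(-3, 8)), 1271) = Mul(Rational(57, 8), 1271) = Rational(72447, 8)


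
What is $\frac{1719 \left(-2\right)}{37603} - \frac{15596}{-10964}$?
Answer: $\frac{137190539}{103069823} \approx 1.331$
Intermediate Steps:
$\frac{1719 \left(-2\right)}{37603} - \frac{15596}{-10964} = \left(-3438\right) \frac{1}{37603} - - \frac{3899}{2741} = - \frac{3438}{37603} + \frac{3899}{2741} = \frac{137190539}{103069823}$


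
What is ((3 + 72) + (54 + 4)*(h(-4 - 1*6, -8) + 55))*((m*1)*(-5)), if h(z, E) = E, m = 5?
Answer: -70025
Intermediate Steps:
((3 + 72) + (54 + 4)*(h(-4 - 1*6, -8) + 55))*((m*1)*(-5)) = ((3 + 72) + (54 + 4)*(-8 + 55))*((5*1)*(-5)) = (75 + 58*47)*(5*(-5)) = (75 + 2726)*(-25) = 2801*(-25) = -70025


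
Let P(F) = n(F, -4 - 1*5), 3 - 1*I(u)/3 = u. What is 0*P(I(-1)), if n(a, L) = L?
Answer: 0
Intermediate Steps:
I(u) = 9 - 3*u
P(F) = -9 (P(F) = -4 - 1*5 = -4 - 5 = -9)
0*P(I(-1)) = 0*(-9) = 0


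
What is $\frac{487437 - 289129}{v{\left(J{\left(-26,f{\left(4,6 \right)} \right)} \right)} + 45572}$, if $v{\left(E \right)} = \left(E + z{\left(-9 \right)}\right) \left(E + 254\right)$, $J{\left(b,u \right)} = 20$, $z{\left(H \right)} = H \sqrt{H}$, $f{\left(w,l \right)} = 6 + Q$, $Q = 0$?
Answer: $\frac{2531005004}{665259277} + \frac{366770646 i}{665259277} \approx 3.8045 + 0.55132 i$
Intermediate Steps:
$f{\left(w,l \right)} = 6$ ($f{\left(w,l \right)} = 6 + 0 = 6$)
$z{\left(H \right)} = H^{\frac{3}{2}}$
$v{\left(E \right)} = \left(254 + E\right) \left(E - 27 i\right)$ ($v{\left(E \right)} = \left(E + \left(-9\right)^{\frac{3}{2}}\right) \left(E + 254\right) = \left(E - 27 i\right) \left(254 + E\right) = \left(254 + E\right) \left(E - 27 i\right)$)
$\frac{487437 - 289129}{v{\left(J{\left(-26,f{\left(4,6 \right)} \right)} \right)} + 45572} = \frac{487437 - 289129}{\left(20^{2} - 6858 i + 20 \left(254 - 27 i\right)\right) + 45572} = \frac{198308}{\left(400 - 6858 i + \left(5080 - 540 i\right)\right) + 45572} = \frac{198308}{\left(5480 - 7398 i\right) + 45572} = \frac{198308}{51052 - 7398 i} = 198308 \frac{51052 + 7398 i}{2661037108} = \frac{49577 \left(51052 + 7398 i\right)}{665259277}$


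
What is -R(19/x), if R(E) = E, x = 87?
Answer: -19/87 ≈ -0.21839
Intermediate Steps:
-R(19/x) = -19/87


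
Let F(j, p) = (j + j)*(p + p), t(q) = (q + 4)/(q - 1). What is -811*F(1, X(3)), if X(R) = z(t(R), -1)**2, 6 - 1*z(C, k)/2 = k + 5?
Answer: -51904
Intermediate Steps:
t(q) = (4 + q)/(-1 + q)
z(C, k) = 2 - 2*k (z(C, k) = 12 - 2*(k + 5) = 12 - 2*(5 + k) = 12 + (-10 - 2*k) = 2 - 2*k)
X(R) = 16 (X(R) = (2 - 2*(-1))**2 = (2 + 2)**2 = 4**2 = 16)
F(j, p) = 4*j*p (F(j, p) = (2*j)*(2*p) = 4*j*p)
-811*F(1, X(3)) = -3244*16 = -811*64 = -51904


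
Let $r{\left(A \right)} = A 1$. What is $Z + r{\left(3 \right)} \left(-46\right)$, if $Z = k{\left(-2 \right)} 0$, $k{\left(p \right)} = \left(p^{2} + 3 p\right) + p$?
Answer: $-138$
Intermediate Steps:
$r{\left(A \right)} = A$
$k{\left(p \right)} = p^{2} + 4 p$
$Z = 0$ ($Z = - 2 \left(4 - 2\right) 0 = \left(-2\right) 2 \cdot 0 = \left(-4\right) 0 = 0$)
$Z + r{\left(3 \right)} \left(-46\right) = 0 + 3 \left(-46\right) = 0 - 138 = -138$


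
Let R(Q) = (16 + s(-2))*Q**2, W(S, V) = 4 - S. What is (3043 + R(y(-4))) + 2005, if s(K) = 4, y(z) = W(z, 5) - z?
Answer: 7928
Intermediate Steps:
y(z) = 4 - 2*z (y(z) = (4 - z) - z = 4 - 2*z)
R(Q) = 20*Q**2 (R(Q) = (16 + 4)*Q**2 = 20*Q**2)
(3043 + R(y(-4))) + 2005 = (3043 + 20*(4 - 2*(-4))**2) + 2005 = (3043 + 20*(4 + 8)**2) + 2005 = (3043 + 20*12**2) + 2005 = (3043 + 20*144) + 2005 = (3043 + 2880) + 2005 = 5923 + 2005 = 7928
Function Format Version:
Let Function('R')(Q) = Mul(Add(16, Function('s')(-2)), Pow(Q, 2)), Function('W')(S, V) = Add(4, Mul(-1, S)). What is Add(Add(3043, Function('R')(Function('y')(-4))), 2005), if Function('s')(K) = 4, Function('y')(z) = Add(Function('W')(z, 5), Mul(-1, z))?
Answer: 7928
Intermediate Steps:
Function('y')(z) = Add(4, Mul(-2, z)) (Function('y')(z) = Add(Add(4, Mul(-1, z)), Mul(-1, z)) = Add(4, Mul(-2, z)))
Function('R')(Q) = Mul(20, Pow(Q, 2)) (Function('R')(Q) = Mul(Add(16, 4), Pow(Q, 2)) = Mul(20, Pow(Q, 2)))
Add(Add(3043, Function('R')(Function('y')(-4))), 2005) = Add(Add(3043, Mul(20, Pow(Add(4, Mul(-2, -4)), 2))), 2005) = Add(Add(3043, Mul(20, Pow(Add(4, 8), 2))), 2005) = Add(Add(3043, Mul(20, Pow(12, 2))), 2005) = Add(Add(3043, Mul(20, 144)), 2005) = Add(Add(3043, 2880), 2005) = Add(5923, 2005) = 7928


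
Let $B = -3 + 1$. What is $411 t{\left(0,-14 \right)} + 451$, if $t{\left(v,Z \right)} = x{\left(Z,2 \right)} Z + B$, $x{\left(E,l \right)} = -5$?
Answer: $28399$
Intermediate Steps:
$B = -2$
$t{\left(v,Z \right)} = -2 - 5 Z$ ($t{\left(v,Z \right)} = - 5 Z - 2 = -2 - 5 Z$)
$411 t{\left(0,-14 \right)} + 451 = 411 \left(-2 - -70\right) + 451 = 411 \left(-2 + 70\right) + 451 = 411 \cdot 68 + 451 = 27948 + 451 = 28399$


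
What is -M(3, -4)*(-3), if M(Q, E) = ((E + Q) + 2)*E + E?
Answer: -24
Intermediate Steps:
M(Q, E) = E + E*(2 + E + Q) (M(Q, E) = (2 + E + Q)*E + E = E*(2 + E + Q) + E = E + E*(2 + E + Q))
-M(3, -4)*(-3) = -(-4)*(3 - 4 + 3)*(-3) = -(-4)*2*(-3) = -1*(-8)*(-3) = 8*(-3) = -24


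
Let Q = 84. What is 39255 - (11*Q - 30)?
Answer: 38361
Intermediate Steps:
39255 - (11*Q - 30) = 39255 - (11*84 - 30) = 39255 - (924 - 30) = 39255 - 1*894 = 39255 - 894 = 38361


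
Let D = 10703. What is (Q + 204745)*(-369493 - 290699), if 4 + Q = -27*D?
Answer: 55614574080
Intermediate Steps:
Q = -288985 (Q = -4 - 27*10703 = -4 - 288981 = -288985)
(Q + 204745)*(-369493 - 290699) = (-288985 + 204745)*(-369493 - 290699) = -84240*(-660192) = 55614574080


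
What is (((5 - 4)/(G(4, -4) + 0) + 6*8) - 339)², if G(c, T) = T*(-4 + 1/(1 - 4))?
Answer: 228886641/2704 ≈ 84647.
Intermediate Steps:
G(c, T) = -13*T/3 (G(c, T) = T*(-4 + 1/(-3)) = T*(-4 - ⅓) = T*(-13/3) = -13*T/3)
(((5 - 4)/(G(4, -4) + 0) + 6*8) - 339)² = (((5 - 4)/(-13/3*(-4) + 0) + 6*8) - 339)² = ((1/(52/3 + 0) + 48) - 339)² = ((1/(52/3) + 48) - 339)² = ((1*(3/52) + 48) - 339)² = ((3/52 + 48) - 339)² = (2499/52 - 339)² = (-15129/52)² = 228886641/2704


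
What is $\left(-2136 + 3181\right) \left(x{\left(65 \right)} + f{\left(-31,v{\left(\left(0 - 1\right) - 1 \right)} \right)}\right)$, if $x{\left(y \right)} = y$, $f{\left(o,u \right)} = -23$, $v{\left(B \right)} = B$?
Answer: $43890$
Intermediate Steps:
$\left(-2136 + 3181\right) \left(x{\left(65 \right)} + f{\left(-31,v{\left(\left(0 - 1\right) - 1 \right)} \right)}\right) = \left(-2136 + 3181\right) \left(65 - 23\right) = 1045 \cdot 42 = 43890$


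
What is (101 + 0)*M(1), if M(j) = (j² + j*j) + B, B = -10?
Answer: -808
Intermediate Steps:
M(j) = -10 + 2*j² (M(j) = (j² + j*j) - 10 = (j² + j²) - 10 = 2*j² - 10 = -10 + 2*j²)
(101 + 0)*M(1) = (101 + 0)*(-10 + 2*1²) = 101*(-10 + 2*1) = 101*(-10 + 2) = 101*(-8) = -808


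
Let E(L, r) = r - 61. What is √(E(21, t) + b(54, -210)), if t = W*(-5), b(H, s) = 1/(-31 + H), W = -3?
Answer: I*√24311/23 ≈ 6.7791*I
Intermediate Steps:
t = 15 (t = -3*(-5) = 15)
E(L, r) = -61 + r
√(E(21, t) + b(54, -210)) = √((-61 + 15) + 1/(-31 + 54)) = √(-46 + 1/23) = √(-1057/23) = I*√24311/23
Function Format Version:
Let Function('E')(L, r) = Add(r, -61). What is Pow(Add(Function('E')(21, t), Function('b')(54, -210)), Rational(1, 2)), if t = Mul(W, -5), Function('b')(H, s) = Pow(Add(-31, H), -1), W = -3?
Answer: Mul(Rational(1, 23), I, Pow(24311, Rational(1, 2))) ≈ Mul(6.7791, I)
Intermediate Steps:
t = 15 (t = Mul(-3, -5) = 15)
Function('E')(L, r) = Add(-61, r)
Pow(Add(Function('E')(21, t), Function('b')(54, -210)), Rational(1, 2)) = Pow(Add(Add(-61, 15), Pow(Add(-31, 54), -1)), Rational(1, 2)) = Pow(Add(-46, Pow(23, -1)), Rational(1, 2)) = Pow(Add(-46, Rational(1, 23)), Rational(1, 2)) = Pow(Rational(-1057, 23), Rational(1, 2)) = Mul(Rational(1, 23), I, Pow(24311, Rational(1, 2)))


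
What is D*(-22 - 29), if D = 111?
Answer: -5661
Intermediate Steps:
D*(-22 - 29) = 111*(-22 - 29) = 111*(-51) = -5661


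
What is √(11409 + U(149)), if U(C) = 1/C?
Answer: √253291358/149 ≈ 106.81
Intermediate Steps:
√(11409 + U(149)) = √(11409 + 1/149) = √(1699942/149) = √253291358/149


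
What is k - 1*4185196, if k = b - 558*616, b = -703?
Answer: -4529627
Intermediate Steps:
k = -344431 (k = -703 - 558*616 = -703 - 343728 = -344431)
k - 1*4185196 = -344431 - 1*4185196 = -344431 - 4185196 = -4529627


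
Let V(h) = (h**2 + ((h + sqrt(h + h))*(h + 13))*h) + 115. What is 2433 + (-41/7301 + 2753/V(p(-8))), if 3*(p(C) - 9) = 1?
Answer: 49253639877206179/20231107921157 - 278889912*sqrt(42)/2771005057 ≈ 2433.9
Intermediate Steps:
p(C) = 28/3 (p(C) = 9 + (1/3)*1 = 9 + 1/3 = 28/3)
V(h) = 115 + h**2 + h*(13 + h)*(h + sqrt(2)*sqrt(h)) (V(h) = (h**2 + ((h + sqrt(2*h))*(13 + h))*h) + 115 = (h**2 + ((h + sqrt(2)*sqrt(h))*(13 + h))*h) + 115 = (h**2 + ((13 + h)*(h + sqrt(2)*sqrt(h)))*h) + 115 = (h**2 + h*(13 + h)*(h + sqrt(2)*sqrt(h))) + 115 = 115 + h**2 + h*(13 + h)*(h + sqrt(2)*sqrt(h)))
2433 + (-41/7301 + 2753/V(p(-8))) = 2433 + (-41/7301 + 2753/(115 + (28/3)**3 + 14*(28/3)**2 + sqrt(2)*(28/3)**(5/2) + 13*sqrt(2)*(28/3)**(3/2))) = 2433 + (-41*1/7301 + 2753/(115 + 21952/27 + 14*(784/9) + sqrt(2)*(1568*sqrt(21)/27) + 13*sqrt(2)*(56*sqrt(21)/9))) = 2433 + (-41/7301 + 2753/(115 + 21952/27 + 10976/9 + 1568*sqrt(42)/27 + 728*sqrt(42)/9)) = 2433 + (-41/7301 + 2753/(57985/27 + 3752*sqrt(42)/27)) = 17763292/7301 + 2753/(57985/27 + 3752*sqrt(42)/27)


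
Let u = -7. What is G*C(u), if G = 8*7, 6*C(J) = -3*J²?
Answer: -1372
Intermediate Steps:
C(J) = -J²/2 (C(J) = (-3*J²)/6 = -J²/2)
G = 56
G*C(u) = 56*(-½*(-7)²) = 56*(-½*49) = 56*(-49/2) = -1372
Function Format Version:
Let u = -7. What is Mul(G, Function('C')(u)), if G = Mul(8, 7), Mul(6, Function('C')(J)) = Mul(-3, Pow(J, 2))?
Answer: -1372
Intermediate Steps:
Function('C')(J) = Mul(Rational(-1, 2), Pow(J, 2)) (Function('C')(J) = Mul(Rational(1, 6), Mul(-3, Pow(J, 2))) = Mul(Rational(-1, 2), Pow(J, 2)))
G = 56
Mul(G, Function('C')(u)) = Mul(56, Mul(Rational(-1, 2), Pow(-7, 2))) = Mul(56, Mul(Rational(-1, 2), 49)) = Mul(56, Rational(-49, 2)) = -1372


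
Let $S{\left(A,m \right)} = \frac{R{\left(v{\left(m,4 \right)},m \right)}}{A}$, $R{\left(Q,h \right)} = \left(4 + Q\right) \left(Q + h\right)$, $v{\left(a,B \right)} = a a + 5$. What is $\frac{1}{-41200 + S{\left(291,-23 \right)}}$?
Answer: $- \frac{291}{11714282} \approx -2.4841 \cdot 10^{-5}$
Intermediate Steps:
$v{\left(a,B \right)} = 5 + a^{2}$ ($v{\left(a,B \right)} = a^{2} + 5 = 5 + a^{2}$)
$S{\left(A,m \right)} = \frac{20 + \left(5 + m^{2}\right)^{2} + 4 m + 4 m^{2} + m \left(5 + m^{2}\right)}{A}$ ($S{\left(A,m \right)} = \frac{\left(5 + m^{2}\right)^{2} + 4 \left(5 + m^{2}\right) + 4 m + \left(5 + m^{2}\right) m}{A} = \frac{\left(5 + m^{2}\right)^{2} + \left(20 + 4 m^{2}\right) + 4 m + m \left(5 + m^{2}\right)}{A} = \frac{20 + \left(5 + m^{2}\right)^{2} + 4 m + 4 m^{2} + m \left(5 + m^{2}\right)}{A}$)
$\frac{1}{-41200 + S{\left(291,-23 \right)}} = \frac{1}{-41200 + \frac{45 + \left(-23\right)^{3} + \left(-23\right)^{4} + 9 \left(-23\right) + 14 \left(-23\right)^{2}}{291}} = \frac{1}{-41200 + \frac{45 - 12167 + 279841 - 207 + 14 \cdot 529}{291}} = \frac{1}{-41200 + \frac{45 - 12167 + 279841 - 207 + 7406}{291}} = \frac{1}{-41200 + \frac{1}{291} \cdot 274918} = \frac{1}{-41200 + \frac{274918}{291}} = \frac{1}{- \frac{11714282}{291}} = - \frac{291}{11714282}$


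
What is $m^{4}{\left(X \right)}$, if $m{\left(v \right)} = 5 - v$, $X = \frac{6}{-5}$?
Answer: $\frac{923521}{625} \approx 1477.6$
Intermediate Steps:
$X = - \frac{6}{5}$ ($X = 6 \left(- \frac{1}{5}\right) = - \frac{6}{5} \approx -1.2$)
$m^{4}{\left(X \right)} = \left(5 - - \frac{6}{5}\right)^{4} = \left(5 + \frac{6}{5}\right)^{4} = \left(\frac{31}{5}\right)^{4} = \frac{923521}{625}$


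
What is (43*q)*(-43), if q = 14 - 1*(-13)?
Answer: -49923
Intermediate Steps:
q = 27 (q = 14 + 13 = 27)
(43*q)*(-43) = (43*27)*(-43) = 1161*(-43) = -49923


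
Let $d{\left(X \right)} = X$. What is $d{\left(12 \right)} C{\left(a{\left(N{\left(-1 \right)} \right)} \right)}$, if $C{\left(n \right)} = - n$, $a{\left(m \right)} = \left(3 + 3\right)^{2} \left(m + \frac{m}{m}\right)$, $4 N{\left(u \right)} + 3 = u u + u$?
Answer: $-108$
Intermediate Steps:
$N{\left(u \right)} = - \frac{3}{4} + \frac{u}{4} + \frac{u^{2}}{4}$ ($N{\left(u \right)} = - \frac{3}{4} + \frac{u u + u}{4} = - \frac{3}{4} + \frac{u^{2} + u}{4} = - \frac{3}{4} + \frac{u + u^{2}}{4} = - \frac{3}{4} + \left(\frac{u}{4} + \frac{u^{2}}{4}\right) = - \frac{3}{4} + \frac{u}{4} + \frac{u^{2}}{4}$)
$a{\left(m \right)} = 36 + 36 m$ ($a{\left(m \right)} = 6^{2} \left(m + 1\right) = 36 \left(1 + m\right) = 36 + 36 m$)
$d{\left(12 \right)} C{\left(a{\left(N{\left(-1 \right)} \right)} \right)} = 12 \left(- (36 + 36 \left(- \frac{3}{4} + \frac{1}{4} \left(-1\right) + \frac{\left(-1\right)^{2}}{4}\right))\right) = 12 \left(- (36 + 36 \left(- \frac{3}{4} - \frac{1}{4} + \frac{1}{4} \cdot 1\right))\right) = 12 \left(- (36 + 36 \left(- \frac{3}{4} - \frac{1}{4} + \frac{1}{4}\right))\right) = 12 \left(- (36 + 36 \left(- \frac{3}{4}\right))\right) = 12 \left(- (36 - 27)\right) = 12 \left(\left(-1\right) 9\right) = 12 \left(-9\right) = -108$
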